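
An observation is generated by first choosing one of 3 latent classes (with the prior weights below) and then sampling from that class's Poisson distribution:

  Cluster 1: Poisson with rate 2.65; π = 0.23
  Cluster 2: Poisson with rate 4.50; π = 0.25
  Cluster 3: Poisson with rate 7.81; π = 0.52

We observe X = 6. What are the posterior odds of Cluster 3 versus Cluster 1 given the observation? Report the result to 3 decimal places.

8.506

Since P(k|x) ∝ P(Z=k) f_k(x), the posterior odds are P(Z=i) f_i(x) / (P(Z=j) f_j(x)).
Component likelihoods at x = 6:
  p_1 = e^(−2.65)·2.65^6/6! = 0.0339831
  p_2 = e^(−4.50)·4.50^6/6! = 0.12812
  p_3 = e^(−7.81)·7.81^6/6! = 0.12786
Posterior odds = (P(Z=3)·p_3) / (P(Z=1)·p_1) = (0.52·0.12786) / (0.23·0.0339831) = 0.0664871 / 0.0078161 ≈ 8.506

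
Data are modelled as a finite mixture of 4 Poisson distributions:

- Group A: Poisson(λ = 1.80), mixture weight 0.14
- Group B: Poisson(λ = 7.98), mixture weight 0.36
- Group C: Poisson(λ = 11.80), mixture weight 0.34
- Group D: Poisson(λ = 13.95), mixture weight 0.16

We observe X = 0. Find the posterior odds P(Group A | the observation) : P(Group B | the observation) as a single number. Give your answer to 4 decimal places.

187.8302

Only the two components matter; the odds are (π_i f_i(x)) / (π_j f_j(x)).
Component likelihoods at x = 0:
  f_A = e^(−1.80)·1.80^0/0! = 0.165299
  f_B = e^(−7.98)·7.98^0/0! = 0.000342239
  f_C = e^(−11.80)·11.80^0/0! = 7.50456e-06
  f_D = e^(−13.95)·13.95^0/0! = 8.74162e-07
Posterior odds = (π_A·f_A) / (π_B·f_B) = (0.14·0.165299) / (0.36·0.000342239) = 0.0231418 / 0.000123206 ≈ 187.8302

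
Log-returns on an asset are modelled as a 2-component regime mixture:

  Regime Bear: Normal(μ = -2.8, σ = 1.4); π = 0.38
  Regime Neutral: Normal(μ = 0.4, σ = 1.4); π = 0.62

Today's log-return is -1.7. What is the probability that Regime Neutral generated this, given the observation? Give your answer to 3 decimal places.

0.419

By Bayes' theorem, P(k | x) = P(Z=k) f_k(x) / Σ_j P(Z=j) f_j(x).
Component likelihoods at x = -1.7:
  p_Bear = (1/(1.4·√(2π)))·exp(−(-1.7−-2.8)²/(2·1.4²)) = 0.284959·exp(-0.30867) = 0.20928
  p_Neutral = (1/(1.4·√(2π)))·exp(−(-1.7−0.4)²/(2·1.4²)) = 0.284959·exp(-1.12500) = 0.0925126
Weight by the priors:
  P(Z=Bear)·p_Bear = 0.38 × 0.20928 = 0.0795262
  P(Z=Neutral)·p_Neutral = 0.62 × 0.0925126 = 0.0573578
Marginal: 0.0795262 + 0.0573578 = 0.136884
Responsibility of Regime Neutral: 0.0573578 / 0.136884 ≈ 0.419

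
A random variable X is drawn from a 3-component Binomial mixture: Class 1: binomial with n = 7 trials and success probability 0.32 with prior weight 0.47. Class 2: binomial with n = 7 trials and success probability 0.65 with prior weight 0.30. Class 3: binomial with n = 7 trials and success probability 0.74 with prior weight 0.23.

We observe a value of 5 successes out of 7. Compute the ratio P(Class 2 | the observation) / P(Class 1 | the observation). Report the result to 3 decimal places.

5.847

Posterior odds = (P(Z=i) f_i(x)) / (P(Z=j) f_j(x)); the normalising sum cancels.
Evaluate each component's likelihood at the observed value:
  f_1 = C(7,5)·0.32^5·0.68^2 = 21·0.00335544·0.4624 = 0.0325827
  f_2 = C(7,5)·0.65^5·0.35^2 = 21·0.116029·0.1225 = 0.298485
  f_3 = C(7,5)·0.74^5·0.26^2 = 21·0.221901·0.0676 = 0.31501
Odds = (0.30/0.47) × (0.298485/0.0325827) = 0.638298 × 9.16084 ≈ 5.847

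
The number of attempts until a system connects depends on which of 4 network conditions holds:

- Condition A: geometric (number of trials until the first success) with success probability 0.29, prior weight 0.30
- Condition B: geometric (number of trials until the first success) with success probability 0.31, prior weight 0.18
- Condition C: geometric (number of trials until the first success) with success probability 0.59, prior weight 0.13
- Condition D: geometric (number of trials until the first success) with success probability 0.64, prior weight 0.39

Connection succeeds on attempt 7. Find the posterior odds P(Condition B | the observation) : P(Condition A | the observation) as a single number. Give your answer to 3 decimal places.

Posterior odds = (w_i f_i(x)) / (w_j f_j(x)); the normalising sum cancels.
Component likelihoods at x = 7:
  p_A = 0.29·(1−0.29)^6 = 0.29·0.1281 = 0.0371491
  p_B = 0.31·(1−0.31)^6 = 0.31·0.107918 = 0.0334546
  p_C = 0.59·(1−0.59)^6 = 0.59·0.0047501 = 0.00280256
  p_D = 0.64·(1−0.64)^6 = 0.64·0.00217678 = 0.00139314
Odds = (0.18/0.30) × (0.0334546/0.0371491) = 0.6 × 0.900551 ≈ 0.540

0.540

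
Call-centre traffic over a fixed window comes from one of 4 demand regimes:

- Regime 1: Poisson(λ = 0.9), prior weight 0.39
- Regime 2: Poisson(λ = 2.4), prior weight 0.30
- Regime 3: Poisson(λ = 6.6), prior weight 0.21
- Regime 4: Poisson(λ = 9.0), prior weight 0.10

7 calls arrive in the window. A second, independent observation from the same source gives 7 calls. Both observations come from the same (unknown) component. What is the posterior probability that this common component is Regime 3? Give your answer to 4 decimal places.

0.7658

P(component k | x) = π_k·f_k(x) / marginal(x), where marginal(x) = Σ_j π_j·f_j(x).
Since both observations come from the same component, the likelihood for component k is f_k(x₁)·f_k(x₂).
  L_1 = [e^(−0.9)·0.9^7/7! = 3.85835e-05] × [3.85835e-05] = 1.48869e-09
  L_2 = [e^(−2.4)·2.4^7/7! = 0.00825546] × [0.00825546] = 6.81527e-05
  L_3 = [e^(−6.6)·6.6^7/7! = 0.147243] × [0.147243] = 0.0216804
  L_4 = [e^(−9.0)·9.0^7/7! = 0.117116] × [0.117116] = 0.0137162
Unnormalised posteriors:
  π_1·L_1 = 0.39 × 1.48869e-09 = 5.80589e-10
  π_2·L_2 = 0.30 × 6.81527e-05 = 2.04458e-05
  π_3·L_3 = 0.21 × 0.0216804 = 0.00455288
  π_4·L_4 = 0.10 × 0.0137162 = 0.00137162
Marginal: 5.80589e-10 + 2.04458e-05 + 0.00455288 + 0.00137162 = 0.00594494
So the posterior for Regime 3 is 0.00455288 / 0.00594494 ≈ 0.7658.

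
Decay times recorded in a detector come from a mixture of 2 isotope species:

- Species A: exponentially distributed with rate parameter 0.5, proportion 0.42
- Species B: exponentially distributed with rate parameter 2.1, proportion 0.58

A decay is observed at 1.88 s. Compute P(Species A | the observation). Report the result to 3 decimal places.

0.777

Posterior ∝ prior × likelihood, so P(k | x) ∝ w_k f_k(x); normalise over all components.
Evaluate each component's likelihood at the observed value:
  L_A = 0.195314
  L_B = 0.0405158
Weight by the priors:
  w_A·L_A = 0.42 × 0.195314 = 0.0820318
  w_B·L_B = 0.58 × 0.0405158 = 0.0234992
Evidence: 0.0820318 + 0.0234992 = 0.105531
P(Species A | the observation) ≈ 0.777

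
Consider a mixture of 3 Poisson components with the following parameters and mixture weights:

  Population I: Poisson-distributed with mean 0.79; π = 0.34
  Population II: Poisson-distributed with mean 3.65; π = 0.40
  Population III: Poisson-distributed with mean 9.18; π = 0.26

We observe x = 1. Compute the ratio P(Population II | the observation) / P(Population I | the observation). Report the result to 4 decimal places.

0.3113

Only the two components matter; the odds are (w_i f_i(x)) / (w_j f_j(x)).
Poisson probabilities:
  p_I = 0.358537
  p_II = 0.0948676
  p_III = 0.000946279
Odds = (0.40/0.34) × (0.0948676/0.358537) = 1.17647 × 0.264596 ≈ 0.3113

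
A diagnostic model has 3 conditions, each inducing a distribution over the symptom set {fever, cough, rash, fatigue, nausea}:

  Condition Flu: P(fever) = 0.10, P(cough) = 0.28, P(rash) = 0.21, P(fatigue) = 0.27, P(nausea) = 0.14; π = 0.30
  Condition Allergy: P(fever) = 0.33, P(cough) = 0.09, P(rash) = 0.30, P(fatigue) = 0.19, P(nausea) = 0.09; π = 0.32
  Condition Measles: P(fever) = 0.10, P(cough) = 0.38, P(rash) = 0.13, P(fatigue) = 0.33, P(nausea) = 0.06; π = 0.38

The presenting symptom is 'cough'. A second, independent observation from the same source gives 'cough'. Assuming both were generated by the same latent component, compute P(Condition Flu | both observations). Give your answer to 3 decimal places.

By Bayes' theorem, P(k | x) = π_k f_k(x) / Σ_j π_j f_j(x).
Since both observations come from the same component, the likelihood for component k is f_k(x₁)·f_k(x₂).
  L_Flu = [0.28] × [0.28] = 0.0784
  L_Allergy = [0.09] × [0.09] = 0.0081
  L_Measles = [0.38] × [0.38] = 0.1444
Unnormalised posteriors:
  π_Flu·L_Flu = 0.30 × 0.0784 = 0.02352
  π_Allergy·L_Allergy = 0.32 × 0.0081 = 0.002592
  π_Measles·L_Measles = 0.38 × 0.1444 = 0.054872
Sum: 0.02352 + 0.002592 + 0.054872 = 0.080984
Responsibility of Condition Flu: 0.02352 / 0.080984 ≈ 0.290

0.290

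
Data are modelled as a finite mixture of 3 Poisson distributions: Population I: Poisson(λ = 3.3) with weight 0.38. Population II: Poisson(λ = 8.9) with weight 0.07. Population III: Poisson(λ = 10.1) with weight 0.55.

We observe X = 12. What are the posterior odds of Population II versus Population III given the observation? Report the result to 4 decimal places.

Only the two components matter; the odds are (P(Z=i) f_i(x)) / (P(Z=j) f_j(x)).
Poisson probabilities:
  L_I = e^(−3.3)·3.3^12/12! = 0.000128428
  L_II = e^(−8.9)·8.9^12/12! = 0.070327
  L_III = e^(−10.1)·10.1^12/12! = 0.0966374
Odds = (0.07/0.55) × (0.070327/0.0966374) = 0.127273 × 0.727741 ≈ 0.0926

0.0926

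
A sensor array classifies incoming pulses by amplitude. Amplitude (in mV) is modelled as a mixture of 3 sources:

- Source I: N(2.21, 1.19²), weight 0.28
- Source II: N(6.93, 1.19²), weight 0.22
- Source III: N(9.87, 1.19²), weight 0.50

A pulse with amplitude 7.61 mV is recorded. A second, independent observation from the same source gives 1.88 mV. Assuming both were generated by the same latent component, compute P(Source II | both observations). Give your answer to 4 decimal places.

By Bayes' theorem, P(k | x) = P(Z=k) f_k(x) / Σ_j P(Z=j) f_j(x).
Since both observations come from the same component, the likelihood for component k is f_k(x₁)·f_k(x₂).
  L_I = [(1/(1.19·√(2π)))·exp(−(7.61−2.21)²/(2·1.19²)) = 0.335246·exp(-10.29588) = 1.13219e-05] × [0.3226] = 3.65243e-06
  L_II = [(1/(1.19·√(2π)))·exp(−(7.61−6.93)²/(2·1.19²)) = 0.335246·exp(-0.16327) = 0.284746] × [4.11875e-05] = 1.1728e-05
  L_III = [(1/(1.19·√(2π)))·exp(−(7.61−9.87)²/(2·1.19²)) = 0.335246·exp(-1.80340) = 0.0552274] × [5.44516e-11] = 3.00722e-12
Prior × likelihood for each component:
  P(Z=I)·L_I = 0.28 × 3.65243e-06 = 1.02268e-06
  P(Z=II)·L_II = 0.22 × 1.1728e-05 = 2.58016e-06
  P(Z=III)·L_III = 0.50 × 3.00722e-12 = 1.50361e-12
Evidence: 1.02268e-06 + 2.58016e-06 + 1.50361e-12 = 3.60284e-06
So the posterior for Source II is 2.58016e-06 / 3.60284e-06 ≈ 0.7161.

0.7161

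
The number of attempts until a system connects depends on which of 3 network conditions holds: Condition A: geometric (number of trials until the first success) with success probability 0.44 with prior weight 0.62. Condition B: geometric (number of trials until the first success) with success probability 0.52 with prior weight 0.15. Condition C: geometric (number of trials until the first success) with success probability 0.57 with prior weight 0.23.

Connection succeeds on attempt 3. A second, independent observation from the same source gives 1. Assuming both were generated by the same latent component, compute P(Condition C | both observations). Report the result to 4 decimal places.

0.2272

Posterior ∝ prior × likelihood, so P(k | x) ∝ P(Z=k) f_k(x); normalise over all components.
Since both observations come from the same component, the likelihood for component k is f_k(x₁)·f_k(x₂).
  L_A = [0.44·(1−0.44)^2 = 0.44·0.3136 = 0.137984] × [0.44] = 0.060713
  L_B = [0.52·(1−0.52)^2 = 0.52·0.2304 = 0.119808] × [0.52] = 0.0623002
  L_C = [0.57·(1−0.57)^2 = 0.57·0.1849 = 0.105393] × [0.57] = 0.060074
Unnormalised posteriors:
  P(Z=A)·L_A = 0.62 × 0.060713 = 0.037642
  P(Z=B)·L_B = 0.15 × 0.0623002 = 0.00934502
  P(Z=C)·L_C = 0.23 × 0.060074 = 0.013817
Normaliser: 0.037642 + 0.00934502 + 0.013817 = 0.0608041
Responsibility of Condition C: 0.013817 / 0.0608041 ≈ 0.2272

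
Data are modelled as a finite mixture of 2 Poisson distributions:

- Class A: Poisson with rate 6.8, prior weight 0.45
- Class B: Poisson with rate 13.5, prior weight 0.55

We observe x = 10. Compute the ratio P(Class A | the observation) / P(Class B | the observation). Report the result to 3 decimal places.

0.699

Posterior odds = (P(Z=i) f_i(x)) / (P(Z=j) f_j(x)); the normalising sum cancels.
Component likelihoods at x = 10:
  L_A = 0.0648819
  L_B = 0.0759625
Odds = (0.45/0.55) × (0.0648819/0.0759625) = 0.818182 × 0.854131 ≈ 0.699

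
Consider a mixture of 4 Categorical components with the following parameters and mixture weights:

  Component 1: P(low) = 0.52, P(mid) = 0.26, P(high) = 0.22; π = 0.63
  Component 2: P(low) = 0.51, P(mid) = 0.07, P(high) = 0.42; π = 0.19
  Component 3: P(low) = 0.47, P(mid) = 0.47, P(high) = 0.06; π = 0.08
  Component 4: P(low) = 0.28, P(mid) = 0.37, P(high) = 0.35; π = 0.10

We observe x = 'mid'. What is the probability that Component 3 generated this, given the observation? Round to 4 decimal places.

0.1494

By Bayes' theorem, P(k | x) = π_k f_k(x) / Σ_j π_j f_j(x).
Categorical probabilities:
  p_1 = P(mid | comp) = 0.26
  p_2 = P(mid | comp) = 0.07
  p_3 = P(mid | comp) = 0.47
  p_4 = P(mid | comp) = 0.37
Weight by the priors:
  π_1·p_1 = 0.63 × 0.26 = 0.1638
  π_2·p_2 = 0.19 × 0.07 = 0.0133
  π_3·p_3 = 0.08 × 0.47 = 0.0376
  π_4·p_4 = 0.10 × 0.37 = 0.037
Marginal: 0.1638 + 0.0133 + 0.0376 + 0.037 = 0.2517
P(Component 3 | data) = 0.0376 / 0.2517 ≈ 0.1494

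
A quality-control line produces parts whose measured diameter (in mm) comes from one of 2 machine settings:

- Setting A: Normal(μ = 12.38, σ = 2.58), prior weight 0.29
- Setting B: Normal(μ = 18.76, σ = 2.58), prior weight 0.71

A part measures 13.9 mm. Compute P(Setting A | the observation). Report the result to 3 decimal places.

0.669

By Bayes' theorem, P(k | x) = π_k f_k(x) / Σ_j π_j f_j(x).
Component likelihoods at x = 13.9 mm:
  f_A = 0.129993
  f_B = 0.0262279
Weight by the priors:
  π_A·f_A = 0.29 × 0.129993 = 0.037698
  π_B·f_B = 0.71 × 0.0262279 = 0.0186218
Denominator: 0.037698 + 0.0186218 = 0.0563198
P(Setting A | data) ≈ 0.669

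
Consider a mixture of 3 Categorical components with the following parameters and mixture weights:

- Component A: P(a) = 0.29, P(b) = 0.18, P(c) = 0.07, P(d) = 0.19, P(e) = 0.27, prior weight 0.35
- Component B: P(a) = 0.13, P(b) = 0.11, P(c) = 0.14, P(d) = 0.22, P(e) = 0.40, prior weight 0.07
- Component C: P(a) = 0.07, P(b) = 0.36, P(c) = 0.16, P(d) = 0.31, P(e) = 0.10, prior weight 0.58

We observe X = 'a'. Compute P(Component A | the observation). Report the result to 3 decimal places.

The responsibility of component k is P(Z=k) f_k(x) divided by Σ_j P(Z=j) f_j(x).
Evaluate each component's likelihood at the observed value:
  f_A = P(a | comp) = 0.29
  f_B = P(a | comp) = 0.13
  f_C = P(a | comp) = 0.07
Unnormalised posteriors:
  P(Z=A)·f_A = 0.35 × 0.29 = 0.1015
  P(Z=B)·f_B = 0.07 × 0.13 = 0.0091
  P(Z=C)·f_C = 0.58 × 0.07 = 0.0406
Evidence: 0.1015 + 0.0091 + 0.0406 = 0.1512
Responsibility of Component A: 0.1015 / 0.1512 ≈ 0.671

0.671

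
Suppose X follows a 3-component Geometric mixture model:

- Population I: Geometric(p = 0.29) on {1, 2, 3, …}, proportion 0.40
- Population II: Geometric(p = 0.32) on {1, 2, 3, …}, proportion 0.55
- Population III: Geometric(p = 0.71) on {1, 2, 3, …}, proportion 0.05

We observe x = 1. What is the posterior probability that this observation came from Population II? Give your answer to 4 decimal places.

Posterior ∝ prior × likelihood, so P(k | x) ∝ w_k f_k(x); normalise over all components.
Component likelihoods at x = 1:
  p_I = 0.29
  p_II = 0.32
  p_III = 0.71
Multiply by the mixture weights:
  w_I·p_I = 0.40 × 0.29 = 0.116
  w_II·p_II = 0.55 × 0.32 = 0.176
  w_III·p_III = 0.05 × 0.71 = 0.0355
Evidence: 0.116 + 0.176 + 0.0355 = 0.3275
So the posterior for Population II is 0.176 / 0.3275 ≈ 0.5374.

0.5374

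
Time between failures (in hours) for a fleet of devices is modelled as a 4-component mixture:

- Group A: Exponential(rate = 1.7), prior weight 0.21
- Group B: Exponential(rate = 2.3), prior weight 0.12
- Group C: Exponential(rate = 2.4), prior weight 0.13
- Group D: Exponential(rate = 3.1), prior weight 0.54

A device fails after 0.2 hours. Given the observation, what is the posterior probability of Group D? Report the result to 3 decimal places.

Posterior ∝ prior × likelihood, so P(k | x) ∝ π_k f_k(x); normalise over all components.
Exponential densities:
  L_A = 1.7·e^(−1.7·0.2) = 1.7·e^(−0.3400) = 1.21001
  L_B = 2.3·e^(−2.3·0.2) = 2.3·e^(−0.4600) = 1.45195
  L_C = 2.4·e^(−2.4·0.2) = 2.4·e^(−0.4800) = 1.48508
  L_D = 3.1·e^(−3.1·0.2) = 3.1·e^(−0.6200) = 1.66763
Unnormalised posteriors:
  π_A·L_A = 0.21 × 1.21001 = 0.254102
  π_B·L_B = 0.12 × 1.45195 = 0.174234
  π_C·L_C = 0.13 × 1.48508 = 0.19306
  π_D·L_D = 0.54 × 1.66763 = 0.900519
Evidence: 0.254102 + 0.174234 + 0.19306 + 0.900519 = 1.52192
Responsibility of Group D: 0.900519 / 1.52192 ≈ 0.592

0.592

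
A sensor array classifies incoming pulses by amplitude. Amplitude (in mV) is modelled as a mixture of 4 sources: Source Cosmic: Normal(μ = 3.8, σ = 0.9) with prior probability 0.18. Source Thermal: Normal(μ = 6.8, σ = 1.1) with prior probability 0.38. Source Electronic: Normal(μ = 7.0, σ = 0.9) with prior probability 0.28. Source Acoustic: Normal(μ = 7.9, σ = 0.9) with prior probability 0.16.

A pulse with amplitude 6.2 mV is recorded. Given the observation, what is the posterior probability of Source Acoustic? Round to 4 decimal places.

By Bayes' theorem, P(k | x) = π_k f_k(x) / Σ_j π_j f_j(x).
Evaluate each component's likelihood at the observed value:
  f_Cosmic = (1/(0.9·√(2π)))·exp(−(6.2−3.8)²/(2·0.9²)) = 0.443269·exp(-3.55556) = 0.0126622
  f_Thermal = (1/(1.1·√(2π)))·exp(−(6.2−6.8)²/(2·1.1²)) = 0.362675·exp(-0.14876) = 0.312544
  f_Electronic = (1/(0.9·√(2π)))·exp(−(6.2−7.0)²/(2·0.9²)) = 0.443269·exp(-0.39506) = 0.298603
  f_Acoustic = (1/(0.9·√(2π)))·exp(−(6.2−7.9)²/(2·0.9²)) = 0.443269·exp(-1.78395) = 0.0744574
Prior × likelihood for each component:
  π_Cosmic·f_Cosmic = 0.18 × 0.0126622 = 0.0022792
  π_Thermal·f_Thermal = 0.38 × 0.312544 = 0.118767
  π_Electronic·f_Electronic = 0.28 × 0.298603 = 0.0836089
  π_Acoustic·f_Acoustic = 0.16 × 0.0744574 = 0.0119132
Normaliser: 0.0022792 + 0.118767 + 0.0836089 + 0.0119132 = 0.216568
So the posterior for Source Acoustic is 0.0119132 / 0.216568 ≈ 0.0550.

0.0550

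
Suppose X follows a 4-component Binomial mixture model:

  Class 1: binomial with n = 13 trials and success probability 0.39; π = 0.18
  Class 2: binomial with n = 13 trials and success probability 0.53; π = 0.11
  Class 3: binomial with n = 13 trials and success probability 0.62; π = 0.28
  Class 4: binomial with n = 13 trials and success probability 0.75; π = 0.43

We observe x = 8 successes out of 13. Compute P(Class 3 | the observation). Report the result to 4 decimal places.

0.4237

Apply Bayes' rule: the posterior for each component is proportional to its prior times its likelihood at x.
Evaluate each component's likelihood at the observed value:
  p_1 = 0.0581761
  p_2 = 0.18377
  p_3 = 0.222654
  p_4 = 0.125826
Weight by the priors:
  P(Z=1)·p_1 = 0.18 × 0.0581761 = 0.0104717
  P(Z=2)·p_2 = 0.11 × 0.18377 = 0.0202147
  P(Z=3)·p_3 = 0.28 × 0.222654 = 0.0623431
  P(Z=4)·p_4 = 0.43 × 0.125826 = 0.054105
Sum: 0.0104717 + 0.0202147 + 0.0623431 + 0.054105 = 0.147134
P(Class 3 | x) ≈ 0.4237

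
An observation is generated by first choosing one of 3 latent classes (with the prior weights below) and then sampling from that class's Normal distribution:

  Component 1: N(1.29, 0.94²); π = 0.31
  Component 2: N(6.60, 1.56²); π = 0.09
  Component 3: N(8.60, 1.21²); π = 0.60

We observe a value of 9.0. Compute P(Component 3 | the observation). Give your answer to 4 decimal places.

0.9637

Posterior ∝ prior × likelihood, so P(k | x) ∝ w_k f_k(x); normalise over all components.
Normal densities:
  f_1 = 1.04526e-15
  f_2 = 0.0783119
  f_3 = 0.312172
Multiply by the mixture weights:
  w_1·f_1 = 0.31 × 1.04526e-15 = 3.2403e-16
  w_2·f_2 = 0.09 × 0.0783119 = 0.00704807
  w_3·f_3 = 0.60 × 0.312172 = 0.187303
Sum: 3.2403e-16 + 0.00704807 + 0.187303 = 0.194351
So the posterior for Component 3 is 0.187303 / 0.194351 ≈ 0.9637.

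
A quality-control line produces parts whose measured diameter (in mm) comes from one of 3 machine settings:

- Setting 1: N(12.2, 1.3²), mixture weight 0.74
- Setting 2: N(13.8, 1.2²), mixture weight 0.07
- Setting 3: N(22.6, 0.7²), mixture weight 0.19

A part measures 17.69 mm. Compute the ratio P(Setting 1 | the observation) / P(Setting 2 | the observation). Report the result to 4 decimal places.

0.2504

Posterior odds = (π_i f_i(x)) / (π_j f_j(x)); the normalising sum cancels.
Component likelihoods at x = 17.69 mm:
  p_1 = 4.11415e-05
  p_2 = 0.00173723
  p_3 = 1.18066e-11
Posterior odds = (π_1·p_1) / (π_2·p_2) = (0.74·4.11415e-05) / (0.07·0.00173723) = 3.04447e-05 / 0.000121606 ≈ 0.2504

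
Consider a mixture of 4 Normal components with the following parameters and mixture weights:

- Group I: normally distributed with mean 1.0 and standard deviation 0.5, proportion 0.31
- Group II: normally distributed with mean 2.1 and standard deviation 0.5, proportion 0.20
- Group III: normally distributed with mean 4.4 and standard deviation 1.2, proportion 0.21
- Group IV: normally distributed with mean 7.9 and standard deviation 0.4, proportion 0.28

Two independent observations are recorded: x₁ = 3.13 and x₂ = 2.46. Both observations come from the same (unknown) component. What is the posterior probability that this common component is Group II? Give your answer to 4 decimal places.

0.7664

The responsibility of component k is P(Z=k) f_k(x) divided by Σ_j P(Z=j) f_j(x).
Since both observations come from the same component, the likelihood for component k is f_k(x₁)·f_k(x₂).
  f_I = [9.14616e-05] × [0.011232] = 1.02729e-06
  f_II = [0.0955991] × [0.615703] = 0.0588606
  f_III = [0.189893] × [0.0899892] = 0.0170883
  f_IV = [1.31611e-31] × [6.84379e-41] = 9.00715e-72
Multiply by the mixture weights:
  P(Z=I)·f_I = 0.31 × 1.02729e-06 = 3.18461e-07
  P(Z=II)·f_II = 0.20 × 0.0588606 = 0.0117721
  P(Z=III)·f_III = 0.21 × 0.0170883 = 0.00358855
  P(Z=IV)·f_IV = 0.28 × 9.00715e-72 = 2.522e-72
Denominator: 3.18461e-07 + 0.0117721 + 0.00358855 + 2.522e-72 = 0.015361
P(Group II | x₁, x₂) = 0.0117721 / 0.015361 ≈ 0.7664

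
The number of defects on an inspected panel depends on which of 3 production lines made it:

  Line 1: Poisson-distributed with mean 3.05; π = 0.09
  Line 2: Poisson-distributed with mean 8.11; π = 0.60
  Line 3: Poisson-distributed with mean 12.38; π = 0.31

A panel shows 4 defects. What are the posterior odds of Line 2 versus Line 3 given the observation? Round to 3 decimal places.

Posterior odds = (π_i f_i(x)) / (π_j f_j(x)); the normalising sum cancels.
Component likelihoods at x = 4 defects:
  L_1 = 0.170761
  L_2 = 0.0541681
  L_3 = 0.0041125
Odds = (0.60/0.31) × (0.0541681/0.0041125) = 1.93548 × 13.1716 ≈ 25.493

25.493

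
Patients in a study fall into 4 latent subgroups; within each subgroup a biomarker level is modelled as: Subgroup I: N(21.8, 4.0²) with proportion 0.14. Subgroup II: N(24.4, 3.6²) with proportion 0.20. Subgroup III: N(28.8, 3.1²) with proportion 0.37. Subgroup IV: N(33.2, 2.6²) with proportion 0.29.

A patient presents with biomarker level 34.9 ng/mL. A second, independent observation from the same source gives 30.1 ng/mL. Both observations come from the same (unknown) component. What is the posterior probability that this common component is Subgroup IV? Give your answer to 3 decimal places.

By Bayes' theorem, P(k | x) = P(Z=k) f_k(x) / Σ_j P(Z=j) f_j(x).
Since both observations come from the same component, the likelihood for component k is f_k(x₁)·f_k(x₂).
  f_I = [0.000467531] × [0.011585] = 5.41634e-06
  f_II = [0.00157524] × [0.0316396] = 4.98402e-05
  f_III = [0.0185675] × [0.117859] = 0.00218833
  f_IV = [0.123909] × [0.0753773] = 0.00933993
Multiply by the mixture weights:
  P(Z=I)·f_I = 0.14 × 5.41634e-06 = 7.58287e-07
  P(Z=II)·f_II = 0.20 × 4.98402e-05 = 9.96803e-06
  P(Z=III)·f_III = 0.37 × 0.00218833 = 0.000809684
  P(Z=IV)·f_IV = 0.29 × 0.00933993 = 0.00270858
Denominator: 7.58287e-07 + 9.96803e-06 + 0.000809684 + 0.00270858 = 0.00352899
P(Subgroup IV | data) = 0.00270858 / 0.00352899 ≈ 0.768

0.768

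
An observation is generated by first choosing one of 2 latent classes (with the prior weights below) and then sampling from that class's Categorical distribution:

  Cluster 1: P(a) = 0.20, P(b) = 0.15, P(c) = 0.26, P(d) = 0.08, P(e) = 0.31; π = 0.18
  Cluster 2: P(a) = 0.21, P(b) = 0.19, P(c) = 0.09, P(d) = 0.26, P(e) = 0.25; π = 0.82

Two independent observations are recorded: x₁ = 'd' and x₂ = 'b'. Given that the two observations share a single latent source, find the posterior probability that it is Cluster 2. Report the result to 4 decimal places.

By Bayes' theorem, P(k | x) = π_k f_k(x) / Σ_j π_j f_j(x).
Since both observations come from the same component, the likelihood for component k is f_k(x₁)·f_k(x₂).
  p_1 = [P(d | comp) = 0.08] × [0.15] = 0.012
  p_2 = [P(d | comp) = 0.26] × [0.19] = 0.0494
Multiply by the mixture weights:
  π_1·p_1 = 0.18 × 0.012 = 0.00216
  π_2·p_2 = 0.82 × 0.0494 = 0.040508
Normaliser: 0.00216 + 0.040508 = 0.042668
P(Cluster 2 | x₁,x₂) ≈ 0.9494

0.9494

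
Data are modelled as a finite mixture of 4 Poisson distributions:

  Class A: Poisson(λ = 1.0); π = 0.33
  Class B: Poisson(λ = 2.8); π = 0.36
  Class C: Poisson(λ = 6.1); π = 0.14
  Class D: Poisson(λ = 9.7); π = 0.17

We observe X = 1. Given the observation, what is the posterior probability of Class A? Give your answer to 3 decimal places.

By Bayes' theorem, P(k | x) = π_k f_k(x) / Σ_j π_j f_j(x).
Evaluate each component's likelihood at the observed value:
  f_A = 0.367879
  f_B = 0.170268
  f_C = 0.0136815
  f_D = 0.00059445
Weight by the priors:
  π_A·f_A = 0.33 × 0.367879 = 0.1214
  π_B·f_B = 0.36 × 0.170268 = 0.0612965
  π_C·f_C = 0.14 × 0.0136815 = 0.00191541
  π_D·f_D = 0.17 × 0.00059445 = 0.000101056
Normaliser: 0.1214 + 0.0612965 + 0.00191541 + 0.000101056 = 0.184713
So the posterior for Class A is 0.1214 / 0.184713 ≈ 0.657.

0.657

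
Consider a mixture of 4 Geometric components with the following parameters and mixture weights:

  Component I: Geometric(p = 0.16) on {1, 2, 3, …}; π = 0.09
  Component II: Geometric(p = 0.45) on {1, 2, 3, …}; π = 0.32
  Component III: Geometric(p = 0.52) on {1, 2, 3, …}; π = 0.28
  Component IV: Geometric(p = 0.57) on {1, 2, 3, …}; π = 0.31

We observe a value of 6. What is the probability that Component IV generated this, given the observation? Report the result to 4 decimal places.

Apply Bayes' rule: the posterior for each component is proportional to its prior times its likelihood at x.
Evaluate each component's likelihood at the observed value:
  f_I = 0.16·(1−0.16)^5 = 0.16·0.418212 = 0.0669139
  f_II = 0.45·(1−0.45)^5 = 0.45·0.0503284 = 0.0226478
  f_III = 0.52·(1−0.52)^5 = 0.52·0.0254804 = 0.0132498
  f_IV = 0.57·(1−0.57)^5 = 0.57·0.0147008 = 0.00837948
Weight by the priors:
  π_I·f_I = 0.09 × 0.0669139 = 0.00602225
  π_II·f_II = 0.32 × 0.0226478 = 0.0072473
  π_III·f_III = 0.28 × 0.0132498 = 0.00370995
  π_IV·f_IV = 0.31 × 0.00837948 = 0.00259764
Denominator: 0.00602225 + 0.0072473 + 0.00370995 + 0.00259764 = 0.0195771
P(Component IV | the observation) = 0.00259764 / 0.0195771 ≈ 0.1327

0.1327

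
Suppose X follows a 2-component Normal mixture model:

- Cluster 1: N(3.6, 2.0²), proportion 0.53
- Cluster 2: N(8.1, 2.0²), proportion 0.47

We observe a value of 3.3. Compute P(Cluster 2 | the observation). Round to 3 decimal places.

P(component k | x) = π_k·f_k(x) / marginal(x), where marginal(x) = Σ_j π_j·f_j(x).
Component likelihoods at x = 3.3:
  p_1 = 0.19724
  p_2 = 0.0111973
Multiply by the mixture weights:
  π_1·p_1 = 0.53 × 0.19724 = 0.104537
  π_2·p_2 = 0.47 × 0.0111973 = 0.00526271
Sum: 0.104537 + 0.00526271 = 0.1098
So the posterior for Cluster 2 is 0.00526271 / 0.1098 ≈ 0.048.

0.048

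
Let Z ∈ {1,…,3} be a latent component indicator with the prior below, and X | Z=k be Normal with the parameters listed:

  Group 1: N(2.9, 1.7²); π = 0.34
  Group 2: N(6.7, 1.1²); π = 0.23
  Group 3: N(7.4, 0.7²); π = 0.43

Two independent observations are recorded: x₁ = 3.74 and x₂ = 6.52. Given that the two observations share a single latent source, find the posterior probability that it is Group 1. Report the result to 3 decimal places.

Posterior ∝ prior × likelihood, so P(k | x) ∝ w_k f_k(x); normalise over all components.
Since both observations come from the same component, the likelihood for component k is f_k(x₁)·f_k(x₂).
  p_1 = [(1/(1.7·√(2π)))·exp(−(3.74−2.9)²/(2·1.7²)) = 0.234672·exp(-0.12208) = 0.207704] × [0.0243125] = 0.0050498
  p_2 = [(1/(1.1·√(2π)))·exp(−(3.74−6.7)²/(2·1.1²)) = 0.362675·exp(-3.62050) = 0.00970859] × [0.357852] = 0.00347423
  p_3 = [(1/(0.7·√(2π)))·exp(−(3.74−7.4)²/(2·0.7²)) = 0.569918·exp(-13.66898) = 6.59857e-07] × [0.258601] = 1.7064e-07
Unnormalised posteriors:
  w_1·p_1 = 0.34 × 0.0050498 = 0.00171693
  w_2·p_2 = 0.23 × 0.00347423 = 0.000799073
  w_3·p_3 = 0.43 × 1.7064e-07 = 7.33751e-08
Marginal: 0.00171693 + 0.000799073 + 7.33751e-08 = 0.00251608
P(Group 1 | x) ≈ 0.682

0.682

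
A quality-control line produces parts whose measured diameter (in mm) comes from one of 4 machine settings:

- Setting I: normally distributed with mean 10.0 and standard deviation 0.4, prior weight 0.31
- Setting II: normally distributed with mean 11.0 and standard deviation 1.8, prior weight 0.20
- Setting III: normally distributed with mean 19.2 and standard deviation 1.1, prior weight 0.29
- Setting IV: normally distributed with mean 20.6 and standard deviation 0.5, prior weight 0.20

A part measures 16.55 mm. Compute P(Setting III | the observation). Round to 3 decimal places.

0.938

Apply Bayes' rule: the posterior for each component is proportional to its prior times its likelihood at x.
Component likelihoods at x = 16.55 mm:
  p_I = (1/(0.4·√(2π)))·exp(−(16.55−10.0)²/(2·0.4²)) = 0.997356·exp(-134.07031) = 5.92725e-59
  p_II = (1/(1.8·√(2π)))·exp(−(16.55−11.0)²/(2·1.8²)) = 0.221635·exp(-4.75347) = 0.00191087
  p_III = (1/(1.1·√(2π)))·exp(−(16.55−19.2)²/(2·1.1²)) = 0.362675·exp(-2.90186) = 0.0199185
  p_IV = (1/(0.5·√(2π)))·exp(−(16.55−20.6)²/(2·0.5²)) = 0.797885·exp(-32.80500) = 4.51762e-15
Weight by the priors:
  π_I·p_I = 0.31 × 5.92725e-59 = 1.83745e-59
  π_II·p_II = 0.20 × 0.00191087 = 0.000382174
  π_III·p_III = 0.29 × 0.0199185 = 0.00577635
  π_IV·p_IV = 0.20 × 4.51762e-15 = 9.03524e-16
Evidence: 1.83745e-59 + 0.000382174 + 0.00577635 + 9.03524e-16 = 0.00615853
Responsibility of Setting III: 0.00577635 / 0.00615853 ≈ 0.938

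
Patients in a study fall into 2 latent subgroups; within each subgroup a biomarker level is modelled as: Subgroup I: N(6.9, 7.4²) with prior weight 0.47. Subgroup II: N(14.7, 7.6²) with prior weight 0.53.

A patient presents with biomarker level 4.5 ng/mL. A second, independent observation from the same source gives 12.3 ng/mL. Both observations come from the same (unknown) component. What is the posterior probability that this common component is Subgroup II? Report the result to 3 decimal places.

0.362

P(component k | x) = π_k·f_k(x) / marginal(x), where marginal(x) = Σ_j π_j·f_j(x).
Since both observations come from the same component, the likelihood for component k is f_k(x₁)·f_k(x₂).
  L_I = [0.051149] × [0.0413091] = 0.00211292
  L_II = [0.0213285] × [0.0499392] = 0.00106513
Weight by the priors:
  π_I·L_I = 0.47 × 0.00211292 = 0.000993074
  π_II·L_II = 0.53 × 0.00106513 = 0.000564519
Evidence: 0.000993074 + 0.000564519 = 0.00155759
P(Subgroup II | x₁, x₂) = 0.000564519 / 0.00155759 ≈ 0.362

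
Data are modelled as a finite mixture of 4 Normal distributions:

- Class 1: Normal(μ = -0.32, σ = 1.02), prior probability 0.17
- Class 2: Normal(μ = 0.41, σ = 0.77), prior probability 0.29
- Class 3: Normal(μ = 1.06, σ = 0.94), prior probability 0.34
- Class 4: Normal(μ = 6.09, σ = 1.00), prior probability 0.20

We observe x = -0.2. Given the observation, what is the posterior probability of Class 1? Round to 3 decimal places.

0.281

Apply Bayes' rule: the posterior for each component is proportional to its prior times its likelihood at x.
Evaluate each component's likelihood at the observed value:
  p_1 = (1/(1.02·√(2π)))·exp(−(-0.2−-0.32)²/(2·1.02²)) = 0.391120·exp(-0.00692) = 0.388423
  p_2 = (1/(0.77·√(2π)))·exp(−(-0.2−0.41)²/(2·0.77²)) = 0.518107·exp(-0.31380) = 0.378564
  p_3 = (1/(0.94·√(2π)))·exp(−(-0.2−1.06)²/(2·0.94²)) = 0.424407·exp(-0.89837) = 0.172832
  p_4 = (1/(1.00·√(2π)))·exp(−(-0.2−6.09)²/(2·1.00²)) = 0.398942·exp(-19.78205) = 1.02253e-09
Unnormalised posteriors:
  w_1·p_1 = 0.17 × 0.388423 = 0.0660318
  w_2·p_2 = 0.29 × 0.378564 = 0.109784
  w_3·p_3 = 0.34 × 0.172832 = 0.058763
  w_4·p_4 = 0.20 × 1.02253e-09 = 2.04505e-10
Denominator: 0.0660318 + 0.109784 + 0.058763 + 2.04505e-10 = 0.234578
So the posterior for Class 1 is 0.0660318 / 0.234578 ≈ 0.281.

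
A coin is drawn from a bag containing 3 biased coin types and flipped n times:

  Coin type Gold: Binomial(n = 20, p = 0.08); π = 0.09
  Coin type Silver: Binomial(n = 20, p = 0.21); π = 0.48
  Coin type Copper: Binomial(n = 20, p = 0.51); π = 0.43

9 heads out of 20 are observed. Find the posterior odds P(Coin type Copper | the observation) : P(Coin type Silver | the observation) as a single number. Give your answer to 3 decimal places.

13.761

The posterior odds equal the prior odds times the likelihood ratio: (π_i/π_j)·(f_i(x)/f_j(x)).
Component likelihoods at x = 9 heads out of 20:
  L_Gold = 9.00911e-06
  L_Silver = 0.00997878
  L_Copper = 0.153283
Posterior odds = (π_Copper·L_Copper) / (π_Silver·L_Silver) = (0.43·0.153283) / (0.48·0.00997878) = 0.0659117 / 0.00478982 ≈ 13.761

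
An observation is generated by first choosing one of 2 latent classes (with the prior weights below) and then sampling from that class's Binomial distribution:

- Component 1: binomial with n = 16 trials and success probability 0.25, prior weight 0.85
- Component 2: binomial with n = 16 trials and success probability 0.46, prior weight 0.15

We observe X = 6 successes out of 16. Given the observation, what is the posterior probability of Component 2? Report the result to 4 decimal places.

Apply Bayes' rule: the posterior for each component is proportional to its prior times its likelihood at x.
Evaluate each component's likelihood at the observed value:
  p_1 = 0.110097
  p_2 = 0.159959
Unnormalised posteriors:
  π_1·p_1 = 0.85 × 0.110097 = 0.0935827
  π_2·p_2 = 0.15 × 0.159959 = 0.0239938
Sum: 0.0935827 + 0.0239938 = 0.117577
Responsibility of Component 2: 0.0239938 / 0.117577 ≈ 0.2041

0.2041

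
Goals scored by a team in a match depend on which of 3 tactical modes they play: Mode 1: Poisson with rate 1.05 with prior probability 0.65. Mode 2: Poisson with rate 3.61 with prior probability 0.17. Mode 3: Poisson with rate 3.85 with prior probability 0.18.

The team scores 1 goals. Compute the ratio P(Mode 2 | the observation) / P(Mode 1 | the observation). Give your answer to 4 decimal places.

0.0695

Only the two components matter; the odds are (π_i f_i(x)) / (π_j f_j(x)).
Component likelihoods at x = 1 goals:
  L_1 = e^(−1.05)·1.05^1/1! = 0.367435
  L_2 = e^(−3.61)·3.61^1/1! = 0.0976572
  L_3 = e^(−3.85)·3.85^1/1! = 0.081927
Odds = (0.17/0.65) × (0.0976572/0.367435) = 0.261538 × 0.265781 ≈ 0.0695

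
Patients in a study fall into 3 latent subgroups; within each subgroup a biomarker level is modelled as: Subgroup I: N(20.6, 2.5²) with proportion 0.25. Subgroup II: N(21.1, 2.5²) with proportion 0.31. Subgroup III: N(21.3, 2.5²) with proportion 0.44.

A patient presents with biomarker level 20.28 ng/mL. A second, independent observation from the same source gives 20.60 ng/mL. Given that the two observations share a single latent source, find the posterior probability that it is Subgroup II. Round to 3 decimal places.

0.311

The responsibility of component k is w_k f_k(x) divided by Σ_j w_j f_j(x).
Since both observations come from the same component, the likelihood for component k is f_k(x₁)·f_k(x₂).
  p_I = [0.158275] × [0.159577] = 0.025257
  p_II = [0.15122] × [0.156417] = 0.0236533
  p_III = [0.146833] × [0.153443] = 0.0225304
Unnormalised posteriors:
  w_I·p_I = 0.25 × 0.025257 = 0.00631426
  w_II·p_II = 0.31 × 0.0236533 = 0.00733254
  w_III·p_III = 0.44 × 0.0225304 = 0.00991337
Evidence: 0.00631426 + 0.00733254 + 0.00991337 = 0.0235602
So the posterior for Subgroup II is 0.00733254 / 0.0235602 ≈ 0.311.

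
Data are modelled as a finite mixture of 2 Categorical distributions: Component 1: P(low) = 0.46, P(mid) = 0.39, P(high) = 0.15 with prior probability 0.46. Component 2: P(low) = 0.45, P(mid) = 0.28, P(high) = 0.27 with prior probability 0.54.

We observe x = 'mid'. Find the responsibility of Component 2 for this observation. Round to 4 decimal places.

P(component k | x) = w_k·f_k(x) / marginal(x), where marginal(x) = Σ_j w_j·f_j(x).
Evaluate each component's likelihood at the observed value:
  p_1 = P(mid | comp) = 0.39
  p_2 = P(mid | comp) = 0.28
Prior × likelihood for each component:
  w_1·p_1 = 0.46 × 0.39 = 0.1794
  w_2·p_2 = 0.54 × 0.28 = 0.1512
Normaliser: 0.1794 + 0.1512 = 0.3306
P(Component 2 | the observation) ≈ 0.4574

0.4574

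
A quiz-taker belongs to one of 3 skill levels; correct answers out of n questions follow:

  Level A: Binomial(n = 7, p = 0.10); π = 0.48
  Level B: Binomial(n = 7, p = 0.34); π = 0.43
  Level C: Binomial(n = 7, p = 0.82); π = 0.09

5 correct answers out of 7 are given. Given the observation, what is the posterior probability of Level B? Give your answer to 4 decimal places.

0.4396

The responsibility of component k is w_k f_k(x) divided by Σ_j w_j f_j(x).
Component likelihoods at x = 5 correct answers out of 7:
  f_A = C(7,5)·0.10^5·0.90^2 = 21·1e-05·0.81 = 0.0001701
  f_B = C(7,5)·0.34^5·0.66^2 = 21·0.00454354·0.4356 = 0.0415625
  f_C = C(7,5)·0.82^5·0.18^2 = 21·0.37074·0.0324 = 0.252251
Prior × likelihood for each component:
  w_A·f_A = 0.48 × 0.0001701 = 8.1648e-05
  w_B·f_B = 0.43 × 0.0415625 = 0.0178719
  w_C·f_C = 0.09 × 0.252251 = 0.0227026
Evidence: 8.1648e-05 + 0.0178719 + 0.0227026 = 0.0406562
So the posterior for Level B is 0.0178719 / 0.0406562 ≈ 0.4396.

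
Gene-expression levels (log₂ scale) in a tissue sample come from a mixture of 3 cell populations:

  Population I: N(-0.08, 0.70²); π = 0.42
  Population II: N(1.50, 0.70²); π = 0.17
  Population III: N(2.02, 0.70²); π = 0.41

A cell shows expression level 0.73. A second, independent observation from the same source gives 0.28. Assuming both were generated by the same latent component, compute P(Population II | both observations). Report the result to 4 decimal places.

0.0958

Apply Bayes' rule: the posterior for each component is proportional to its prior times its likelihood at x.
Since both observations come from the same component, the likelihood for component k is f_k(x₁)·f_k(x₂).
  f_I = [(1/(0.70·√(2π)))·exp(−(0.73−-0.08)²/(2·0.70²)) = 0.569918·exp(-0.66949) = 0.291781] × [0.49932] = 0.145692
  f_II = [(1/(0.70·√(2π)))·exp(−(0.73−1.50)²/(2·0.70²)) = 0.569918·exp(-0.60500) = 0.311217] × [0.1248] = 0.0388401
  f_III = [(1/(0.70·√(2π)))·exp(−(0.73−2.02)²/(2·0.70²)) = 0.569918·exp(-1.69806) = 0.104317] × [0.0259482] = 0.00270683
Weight by the priors:
  P(Z=I)·f_I = 0.42 × 0.145692 = 0.0611906
  P(Z=II)·f_II = 0.17 × 0.0388401 = 0.00660281
  P(Z=III)·f_III = 0.41 × 0.00270683 = 0.0011098
Marginal: 0.0611906 + 0.00660281 + 0.0011098 = 0.0689032
P(Population II | x) ≈ 0.0958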